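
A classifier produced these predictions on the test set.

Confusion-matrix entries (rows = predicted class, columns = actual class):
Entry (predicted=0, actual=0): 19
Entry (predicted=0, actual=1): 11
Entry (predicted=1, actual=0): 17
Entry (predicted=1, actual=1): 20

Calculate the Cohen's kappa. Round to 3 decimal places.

0.171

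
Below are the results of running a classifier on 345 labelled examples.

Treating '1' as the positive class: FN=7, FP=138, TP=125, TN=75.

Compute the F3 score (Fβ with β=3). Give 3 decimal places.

0.861

Fβ = (1+β²)·TP / ((1+β²)·TP + β²·FN + FP), with β²=9
= 10·125 / (10·125 + 9·7 + 138) = 0.861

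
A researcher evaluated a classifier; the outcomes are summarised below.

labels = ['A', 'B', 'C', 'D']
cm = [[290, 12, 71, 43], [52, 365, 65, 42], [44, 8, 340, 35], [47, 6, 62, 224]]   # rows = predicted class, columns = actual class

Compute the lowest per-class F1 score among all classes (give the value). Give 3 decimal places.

Per-class F1 score (2·TP/(2·TP+FP+FN)):
  A: TP=290, FP=12+71+43=126, FN=52+44+47=143 → 580/849 = 0.6832
  B: TP=365, FP=52+65+42=159, FN=12+8+6=26 → 730/915 = 0.7978
  C: TP=340, FP=44+8+35=87, FN=71+65+62=198 → 680/965 = 0.7047
  D: TP=224, FP=47+6+62=115, FN=43+42+35=120 → 448/683 = 0.6559
Lowest is class 'D' with F1 score = 0.656.

0.656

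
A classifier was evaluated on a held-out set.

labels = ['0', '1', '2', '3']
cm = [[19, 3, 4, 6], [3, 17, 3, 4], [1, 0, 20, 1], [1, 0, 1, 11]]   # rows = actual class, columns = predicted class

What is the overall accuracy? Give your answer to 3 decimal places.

Accuracy = trace / total = (19+17+20+11=67) / 94 = 67/94 = 0.713

0.713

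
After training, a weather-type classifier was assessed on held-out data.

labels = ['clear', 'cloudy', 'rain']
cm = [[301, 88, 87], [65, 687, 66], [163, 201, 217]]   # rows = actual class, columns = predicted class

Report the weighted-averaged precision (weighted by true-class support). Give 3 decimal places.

Per-class precision (TP/(TP+FP)):
  clear: TP=301, FP=65+163=228 → 301/529 = 0.5690
  cloudy: TP=687, FP=88+201=289 → 687/976 = 0.7039
  rain: TP=217, FP=87+66=153 → 217/370 = 0.5865
Weighted-precision = Σ (supportᵢ/N)·precisionᵢ with N=1875: (476/1875)·0.5690 + (818/1875)·0.7039 + (581/1875)·0.5865 = 0.633

0.633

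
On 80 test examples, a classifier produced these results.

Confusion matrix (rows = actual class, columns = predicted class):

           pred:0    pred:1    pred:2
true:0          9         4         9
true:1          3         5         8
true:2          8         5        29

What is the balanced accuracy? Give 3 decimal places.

0.471

Balanced accuracy = mean of per-class recall.
  0: recall = 9/22 = 0.4091
  1: recall = 5/16 = 0.3125
  2: recall = 29/42 = 0.6905
Mean = (0.4091 + 0.3125 + 0.6905) / 3 = 0.471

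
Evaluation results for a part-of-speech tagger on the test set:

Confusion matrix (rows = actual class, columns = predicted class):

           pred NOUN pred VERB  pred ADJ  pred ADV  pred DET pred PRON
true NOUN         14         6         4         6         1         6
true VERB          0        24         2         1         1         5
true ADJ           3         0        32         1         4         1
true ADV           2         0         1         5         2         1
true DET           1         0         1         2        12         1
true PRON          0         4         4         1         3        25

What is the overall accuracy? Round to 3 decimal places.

0.636

Accuracy = trace / total = (14+24+32+5+12+25=112) / 176 = 112/176 = 0.636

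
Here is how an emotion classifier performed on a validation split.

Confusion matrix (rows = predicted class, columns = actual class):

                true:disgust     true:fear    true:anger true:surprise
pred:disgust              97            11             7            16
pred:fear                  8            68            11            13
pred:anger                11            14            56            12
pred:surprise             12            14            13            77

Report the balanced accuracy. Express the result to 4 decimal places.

0.6724

Balanced accuracy = mean of per-class recall.
  disgust: recall = 97/128 = 0.75781
  fear: recall = 68/107 = 0.63551
  anger: recall = 56/87 = 0.64368
  surprise: recall = 77/118 = 0.65254
Mean = (0.75781 + 0.63551 + 0.64368 + 0.65254) / 4 = 0.6724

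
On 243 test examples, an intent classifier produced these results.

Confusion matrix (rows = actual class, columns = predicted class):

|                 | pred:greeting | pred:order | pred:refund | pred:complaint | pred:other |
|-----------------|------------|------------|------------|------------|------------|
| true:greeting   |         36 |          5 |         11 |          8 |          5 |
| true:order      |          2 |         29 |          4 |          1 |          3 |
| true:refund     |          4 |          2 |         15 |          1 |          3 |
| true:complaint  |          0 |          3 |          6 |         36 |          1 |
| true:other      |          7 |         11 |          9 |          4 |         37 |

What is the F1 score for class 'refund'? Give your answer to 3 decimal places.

0.429

Take TP from the diagonal, FP from the rest of the 'refund' prediction marginal, FN from the rest of the 'refund' actual marginal.
F1 score = 2·TP/(2·TP+FP+FN).
refund: TP=15, FP=11+4+6+9=30, FN=4+2+1+3=10 → 30/70 = 0.4286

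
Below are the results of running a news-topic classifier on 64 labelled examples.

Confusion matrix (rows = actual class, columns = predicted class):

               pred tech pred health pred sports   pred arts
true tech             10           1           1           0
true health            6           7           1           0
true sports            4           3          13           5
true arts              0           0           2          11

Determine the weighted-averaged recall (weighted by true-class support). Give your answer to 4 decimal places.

Per-class recall (TP/(TP+FN)):
  tech: TP=10, FN=1+1+0=2 → 10/12 = 0.83333
  health: TP=7, FN=6+1+0=7 → 7/14 = 0.50000
  sports: TP=13, FN=4+3+5=12 → 13/25 = 0.52000
  arts: TP=11, FN=0+0+2=2 → 11/13 = 0.84615
Weighted-recall = Σ (supportᵢ/N)·recallᵢ with N=64: (12/64)·0.83333 + (14/64)·0.50000 + (25/64)·0.52000 + (13/64)·0.84615 = 0.6406

0.6406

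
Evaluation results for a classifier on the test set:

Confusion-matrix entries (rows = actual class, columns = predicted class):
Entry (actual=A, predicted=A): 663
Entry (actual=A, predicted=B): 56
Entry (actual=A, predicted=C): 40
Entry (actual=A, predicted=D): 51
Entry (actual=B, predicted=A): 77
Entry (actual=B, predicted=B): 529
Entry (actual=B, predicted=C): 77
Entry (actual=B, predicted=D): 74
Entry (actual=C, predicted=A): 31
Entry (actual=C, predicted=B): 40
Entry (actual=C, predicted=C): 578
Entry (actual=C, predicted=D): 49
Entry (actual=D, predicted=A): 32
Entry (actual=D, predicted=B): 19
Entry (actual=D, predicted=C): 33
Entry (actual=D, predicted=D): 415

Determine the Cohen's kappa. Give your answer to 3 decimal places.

0.719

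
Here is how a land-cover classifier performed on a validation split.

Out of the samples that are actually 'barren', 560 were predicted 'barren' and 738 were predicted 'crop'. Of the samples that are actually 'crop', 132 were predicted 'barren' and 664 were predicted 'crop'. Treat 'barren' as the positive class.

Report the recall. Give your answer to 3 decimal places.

Recall = TP/(TP+FN) = 560/(560+738) = 560/1298 = 0.431

0.431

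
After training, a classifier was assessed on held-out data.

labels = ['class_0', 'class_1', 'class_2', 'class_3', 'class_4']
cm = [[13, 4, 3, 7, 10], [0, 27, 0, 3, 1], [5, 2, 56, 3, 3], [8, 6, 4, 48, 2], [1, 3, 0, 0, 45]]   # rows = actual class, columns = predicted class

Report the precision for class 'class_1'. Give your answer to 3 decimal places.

Treat 'class_1' as positive and all other classes as negative.
precision = TP/(TP+FP).
class_1: TP=27, FP=4+2+6+3=15 → 27/42 = 0.6429

0.643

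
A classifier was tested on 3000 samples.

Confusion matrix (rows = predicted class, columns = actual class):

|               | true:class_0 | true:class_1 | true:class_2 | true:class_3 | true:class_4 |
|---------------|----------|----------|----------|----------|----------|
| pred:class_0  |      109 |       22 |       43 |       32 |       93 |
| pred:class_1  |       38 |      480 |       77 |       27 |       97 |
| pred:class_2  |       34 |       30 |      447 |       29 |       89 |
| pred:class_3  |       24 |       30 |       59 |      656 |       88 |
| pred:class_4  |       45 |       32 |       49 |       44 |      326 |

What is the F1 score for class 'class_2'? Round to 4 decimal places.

0.6856

One-vs-rest for 'class_2': TP = diagonal; FP = other classes predicted 'class_2'; FN = 'class_2' predicted as other.
F1 score = 2·TP/(2·TP+FP+FN).
class_2: TP=447, FP=34+30+29+89=182, FN=43+77+59+49=228 → 894/1304 = 0.68558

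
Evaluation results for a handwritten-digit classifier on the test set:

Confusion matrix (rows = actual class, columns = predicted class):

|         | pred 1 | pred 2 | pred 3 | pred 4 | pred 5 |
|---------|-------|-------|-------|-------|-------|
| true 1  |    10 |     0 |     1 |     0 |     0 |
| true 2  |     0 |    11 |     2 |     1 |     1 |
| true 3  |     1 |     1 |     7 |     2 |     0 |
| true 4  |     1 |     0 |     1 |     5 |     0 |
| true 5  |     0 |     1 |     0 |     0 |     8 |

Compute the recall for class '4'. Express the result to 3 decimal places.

0.714

Take TP from the diagonal, FP from the rest of the '4' prediction marginal, FN from the rest of the '4' actual marginal.
recall = TP/(TP+FN).
4: TP=5, FN=1+0+1+0=2 → 5/7 = 0.7143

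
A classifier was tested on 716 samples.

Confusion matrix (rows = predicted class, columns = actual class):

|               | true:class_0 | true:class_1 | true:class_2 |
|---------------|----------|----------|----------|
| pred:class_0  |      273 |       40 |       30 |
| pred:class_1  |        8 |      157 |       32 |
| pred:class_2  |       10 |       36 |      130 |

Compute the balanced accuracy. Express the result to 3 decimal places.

Balanced accuracy = mean of per-class recall.
  class_0: recall = 273/291 = 0.9381
  class_1: recall = 157/233 = 0.6738
  class_2: recall = 130/192 = 0.6771
Mean = (0.9381 + 0.6738 + 0.6771) / 3 = 0.763

0.763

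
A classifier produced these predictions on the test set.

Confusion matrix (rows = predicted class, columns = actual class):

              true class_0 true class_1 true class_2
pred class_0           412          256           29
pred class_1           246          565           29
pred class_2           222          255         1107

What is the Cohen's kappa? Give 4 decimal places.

0.4926

Observed agreement pₒ = trace/N = 2084/3121 = 0.66773
Expected agreement pₑ = Σ (rowᵢ·colᵢ)/N² = (880·697 + 1076·840 + 1165·1584)/3121² = 0.34521
κ = (pₒ − pₑ)/(1 − pₑ) = (0.66773 − 0.34521)/(1 − 0.34521) = 0.4926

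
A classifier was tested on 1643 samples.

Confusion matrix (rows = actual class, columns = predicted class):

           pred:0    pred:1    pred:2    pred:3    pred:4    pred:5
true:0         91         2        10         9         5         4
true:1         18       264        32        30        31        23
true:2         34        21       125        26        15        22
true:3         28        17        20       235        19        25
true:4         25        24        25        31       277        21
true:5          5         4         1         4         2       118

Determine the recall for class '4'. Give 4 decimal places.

One-vs-rest for '4': TP = diagonal; FP = other classes predicted '4'; FN = '4' predicted as other.
recall = TP/(TP+FN).
4: TP=277, FN=25+24+25+31+21=126 → 277/403 = 0.68734

0.6873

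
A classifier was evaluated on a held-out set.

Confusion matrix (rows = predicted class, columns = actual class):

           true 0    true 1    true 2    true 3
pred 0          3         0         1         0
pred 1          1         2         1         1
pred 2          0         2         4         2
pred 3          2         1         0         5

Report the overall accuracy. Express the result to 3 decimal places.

0.560

Accuracy = trace / total = (3+2+4+5=14) / 25 = 14/25 = 0.560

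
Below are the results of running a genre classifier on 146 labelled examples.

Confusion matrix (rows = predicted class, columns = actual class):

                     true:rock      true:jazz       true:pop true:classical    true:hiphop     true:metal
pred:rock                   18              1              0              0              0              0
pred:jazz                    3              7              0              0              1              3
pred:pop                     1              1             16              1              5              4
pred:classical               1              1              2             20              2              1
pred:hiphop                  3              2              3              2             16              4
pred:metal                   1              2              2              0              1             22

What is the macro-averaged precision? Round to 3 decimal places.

0.680

Per-class precision (TP/(TP+FP)):
  rock: TP=18, FP=1+0+0+0+0=1 → 18/19 = 0.9474
  jazz: TP=7, FP=3+0+0+1+3=7 → 7/14 = 0.5000
  pop: TP=16, FP=1+1+1+5+4=12 → 16/28 = 0.5714
  classical: TP=20, FP=1+1+2+2+1=7 → 20/27 = 0.7407
  hiphop: TP=16, FP=3+2+3+2+4=14 → 16/30 = 0.5333
  metal: TP=22, FP=1+2+2+0+1=6 → 22/28 = 0.7857
Macro-precision = mean = (0.9474 + 0.5000 + 0.5714 + 0.7407 + 0.5333 + 0.7857) / 6 = 0.680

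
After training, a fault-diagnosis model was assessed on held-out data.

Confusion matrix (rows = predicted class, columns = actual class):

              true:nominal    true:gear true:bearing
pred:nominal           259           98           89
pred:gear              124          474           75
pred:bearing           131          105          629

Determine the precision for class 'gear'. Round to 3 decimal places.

0.704

precision = TP/(TP+FP).
gear: TP=474, FP=124+75=199 → 474/673 = 0.7043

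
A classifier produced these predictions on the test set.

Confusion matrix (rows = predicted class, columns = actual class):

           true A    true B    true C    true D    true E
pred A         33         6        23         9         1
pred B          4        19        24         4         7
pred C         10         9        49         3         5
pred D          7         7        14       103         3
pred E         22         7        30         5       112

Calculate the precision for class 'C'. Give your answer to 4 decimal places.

Treat 'C' as positive and all other classes as negative.
precision = TP/(TP+FP).
C: TP=49, FP=10+9+3+5=27 → 49/76 = 0.64474

0.6447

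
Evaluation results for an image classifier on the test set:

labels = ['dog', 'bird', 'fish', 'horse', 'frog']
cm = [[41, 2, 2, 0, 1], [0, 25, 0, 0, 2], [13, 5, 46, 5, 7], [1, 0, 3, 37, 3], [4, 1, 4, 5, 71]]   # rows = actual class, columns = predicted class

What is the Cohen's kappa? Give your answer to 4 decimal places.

Observed agreement pₒ = trace/N = 220/278 = 0.79137
Expected agreement pₑ = Σ (rowᵢ·colᵢ)/N² = (46·59 + 27·33 + 76·55 + 44·47 + 85·84)/278² = 0.21988
κ = (pₒ − pₑ)/(1 − pₑ) = (0.79137 − 0.21988)/(1 − 0.21988) = 0.7326

0.7326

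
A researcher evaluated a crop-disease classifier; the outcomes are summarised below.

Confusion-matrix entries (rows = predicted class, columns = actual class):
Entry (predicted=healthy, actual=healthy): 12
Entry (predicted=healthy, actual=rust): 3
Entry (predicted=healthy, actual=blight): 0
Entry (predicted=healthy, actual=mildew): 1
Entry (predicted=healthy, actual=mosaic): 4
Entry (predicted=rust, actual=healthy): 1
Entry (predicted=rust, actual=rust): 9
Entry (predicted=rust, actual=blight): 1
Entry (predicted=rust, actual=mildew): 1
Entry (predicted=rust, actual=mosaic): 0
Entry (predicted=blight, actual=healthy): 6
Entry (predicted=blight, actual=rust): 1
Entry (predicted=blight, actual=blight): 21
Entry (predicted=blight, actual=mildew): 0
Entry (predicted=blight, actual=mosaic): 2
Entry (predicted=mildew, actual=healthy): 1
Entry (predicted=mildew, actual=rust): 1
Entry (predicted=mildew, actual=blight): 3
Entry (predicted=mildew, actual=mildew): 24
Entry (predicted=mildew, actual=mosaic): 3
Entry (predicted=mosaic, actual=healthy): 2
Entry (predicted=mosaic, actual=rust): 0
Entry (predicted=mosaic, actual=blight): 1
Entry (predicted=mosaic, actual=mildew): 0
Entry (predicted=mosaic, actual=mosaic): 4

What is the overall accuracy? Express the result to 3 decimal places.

Accuracy = trace / total = (12+9+21+24+4=70) / 101 = 70/101 = 0.693

0.693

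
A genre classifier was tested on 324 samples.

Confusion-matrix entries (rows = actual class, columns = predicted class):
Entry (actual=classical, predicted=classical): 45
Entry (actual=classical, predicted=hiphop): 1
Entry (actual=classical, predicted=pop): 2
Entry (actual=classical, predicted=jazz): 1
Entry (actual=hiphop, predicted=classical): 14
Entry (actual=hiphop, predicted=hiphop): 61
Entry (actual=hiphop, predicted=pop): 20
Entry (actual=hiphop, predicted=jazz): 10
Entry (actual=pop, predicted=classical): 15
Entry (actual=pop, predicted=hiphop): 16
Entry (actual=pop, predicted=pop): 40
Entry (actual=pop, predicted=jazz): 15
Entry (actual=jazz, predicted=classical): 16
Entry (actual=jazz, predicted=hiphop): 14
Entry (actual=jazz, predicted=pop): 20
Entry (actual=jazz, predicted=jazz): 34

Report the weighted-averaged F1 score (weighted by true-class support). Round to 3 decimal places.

0.547

Per-class F1 score (2·TP/(2·TP+FP+FN)):
  classical: TP=45, FP=14+15+16=45, FN=1+2+1=4 → 90/139 = 0.6475
  hiphop: TP=61, FP=1+16+14=31, FN=14+20+10=44 → 122/197 = 0.6193
  pop: TP=40, FP=2+20+20=42, FN=15+16+15=46 → 80/168 = 0.4762
  jazz: TP=34, FP=1+10+15=26, FN=16+14+20=50 → 68/144 = 0.4722
Weighted-F1 score = Σ (supportᵢ/N)·F1 scoreᵢ with N=324: (49/324)·0.6475 + (105/324)·0.6193 + (86/324)·0.4762 + (84/324)·0.4722 = 0.547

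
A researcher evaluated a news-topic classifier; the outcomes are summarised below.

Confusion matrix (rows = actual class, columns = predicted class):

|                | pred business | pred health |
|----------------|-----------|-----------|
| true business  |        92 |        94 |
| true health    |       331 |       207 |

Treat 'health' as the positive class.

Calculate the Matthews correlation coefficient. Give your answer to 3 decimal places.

MCC = (TP·TN − FP·FN) / √((TP+FP)(TP+FN)(TN+FP)(TN+FN))
Numerator = 207·92 − 94·331 = -12070
Denominator = √(301·538·186·423) = √12740957964 = 112875.8520
MCC = -12070 / 112875.8520 = -0.107

-0.107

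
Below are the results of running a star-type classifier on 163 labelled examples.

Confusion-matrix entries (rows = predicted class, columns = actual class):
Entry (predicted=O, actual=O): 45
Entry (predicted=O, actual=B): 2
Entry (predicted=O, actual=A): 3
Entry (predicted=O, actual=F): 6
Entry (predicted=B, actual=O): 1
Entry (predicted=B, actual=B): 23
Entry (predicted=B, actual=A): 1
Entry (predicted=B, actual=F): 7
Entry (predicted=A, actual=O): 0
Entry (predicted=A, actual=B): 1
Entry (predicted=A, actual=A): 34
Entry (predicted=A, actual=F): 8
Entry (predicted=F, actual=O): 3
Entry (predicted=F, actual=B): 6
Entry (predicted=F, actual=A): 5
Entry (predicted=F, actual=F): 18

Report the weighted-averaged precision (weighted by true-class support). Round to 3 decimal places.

Per-class precision (TP/(TP+FP)):
  O: TP=45, FP=2+3+6=11 → 45/56 = 0.8036
  B: TP=23, FP=1+1+7=9 → 23/32 = 0.7188
  A: TP=34, FP=0+1+8=9 → 34/43 = 0.7907
  F: TP=18, FP=3+6+5=14 → 18/32 = 0.5625
Weighted-precision = Σ (supportᵢ/N)·precisionᵢ with N=163: (49/163)·0.8036 + (32/163)·0.7188 + (43/163)·0.7907 + (39/163)·0.5625 = 0.726

0.726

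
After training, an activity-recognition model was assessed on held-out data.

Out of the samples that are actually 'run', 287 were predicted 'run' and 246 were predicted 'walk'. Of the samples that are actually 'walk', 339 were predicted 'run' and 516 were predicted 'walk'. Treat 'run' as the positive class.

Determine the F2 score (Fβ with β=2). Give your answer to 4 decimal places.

0.5203

Fβ = (1+β²)·TP / ((1+β²)·TP + β²·FN + FP), with β²=4
= 5·287 / (5·287 + 4·246 + 339) = 0.5203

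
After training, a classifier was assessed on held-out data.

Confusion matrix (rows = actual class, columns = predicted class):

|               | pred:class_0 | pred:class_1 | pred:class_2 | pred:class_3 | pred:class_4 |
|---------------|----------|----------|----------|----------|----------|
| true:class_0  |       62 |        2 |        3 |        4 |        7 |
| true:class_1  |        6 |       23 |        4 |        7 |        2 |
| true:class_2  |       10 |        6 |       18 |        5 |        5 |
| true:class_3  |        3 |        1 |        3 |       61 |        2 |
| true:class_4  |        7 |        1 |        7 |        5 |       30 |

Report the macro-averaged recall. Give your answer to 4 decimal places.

Per-class recall (TP/(TP+FN)):
  class_0: TP=62, FN=2+3+4+7=16 → 62/78 = 0.79487
  class_1: TP=23, FN=6+4+7+2=19 → 23/42 = 0.54762
  class_2: TP=18, FN=10+6+5+5=26 → 18/44 = 0.40909
  class_3: TP=61, FN=3+1+3+2=9 → 61/70 = 0.87143
  class_4: TP=30, FN=7+1+7+5=20 → 30/50 = 0.60000
Macro-recall = mean = (0.79487 + 0.54762 + 0.40909 + 0.87143 + 0.60000) / 5 = 0.6446

0.6446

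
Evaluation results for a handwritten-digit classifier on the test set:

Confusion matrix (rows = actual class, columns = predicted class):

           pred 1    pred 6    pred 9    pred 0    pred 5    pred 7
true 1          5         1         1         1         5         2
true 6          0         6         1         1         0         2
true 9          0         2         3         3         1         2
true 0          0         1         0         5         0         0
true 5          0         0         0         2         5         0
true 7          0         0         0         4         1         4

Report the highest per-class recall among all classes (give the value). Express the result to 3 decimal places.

0.833

Per-class recall (TP/(TP+FN)):
  1: TP=5, FN=1+1+1+5+2=10 → 5/15 = 0.3333
  6: TP=6, FN=0+1+1+0+2=4 → 6/10 = 0.6000
  9: TP=3, FN=0+2+3+1+2=8 → 3/11 = 0.2727
  0: TP=5, FN=0+1+0+0+0=1 → 5/6 = 0.8333
  5: TP=5, FN=0+0+0+2+0=2 → 5/7 = 0.7143
  7: TP=4, FN=0+0+0+4+1=5 → 4/9 = 0.4444
Highest is class '0' with recall = 0.833.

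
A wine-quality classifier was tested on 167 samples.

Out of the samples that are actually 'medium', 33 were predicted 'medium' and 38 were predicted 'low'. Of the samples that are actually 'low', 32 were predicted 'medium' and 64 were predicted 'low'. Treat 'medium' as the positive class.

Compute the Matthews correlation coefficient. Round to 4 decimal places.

0.1333

MCC = (TP·TN − FP·FN) / √((TP+FP)(TP+FN)(TN+FP)(TN+FN))
Numerator = 33·64 − 32·38 = 896
Denominator = √(65·71·96·102) = √45190080 = 6722.3567
MCC = 896 / 6722.3567 = 0.1333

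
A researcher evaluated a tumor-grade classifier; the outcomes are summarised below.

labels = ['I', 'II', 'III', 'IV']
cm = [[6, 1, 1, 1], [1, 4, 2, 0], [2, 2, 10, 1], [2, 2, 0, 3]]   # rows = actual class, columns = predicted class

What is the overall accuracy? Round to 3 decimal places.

Accuracy = trace / total = (6+4+10+3=23) / 38 = 23/38 = 0.605

0.605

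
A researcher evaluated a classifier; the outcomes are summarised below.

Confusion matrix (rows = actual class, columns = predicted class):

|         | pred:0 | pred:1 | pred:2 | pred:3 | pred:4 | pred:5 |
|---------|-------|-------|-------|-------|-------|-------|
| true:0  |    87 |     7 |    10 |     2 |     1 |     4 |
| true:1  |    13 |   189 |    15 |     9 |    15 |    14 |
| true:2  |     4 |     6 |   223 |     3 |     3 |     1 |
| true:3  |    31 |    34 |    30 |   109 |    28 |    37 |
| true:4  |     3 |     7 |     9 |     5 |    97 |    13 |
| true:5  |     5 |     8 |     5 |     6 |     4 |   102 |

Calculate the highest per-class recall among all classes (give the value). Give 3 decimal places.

Per-class recall (TP/(TP+FN)):
  0: TP=87, FN=7+10+2+1+4=24 → 87/111 = 0.7838
  1: TP=189, FN=13+15+9+15+14=66 → 189/255 = 0.7412
  2: TP=223, FN=4+6+3+3+1=17 → 223/240 = 0.9292
  3: TP=109, FN=31+34+30+28+37=160 → 109/269 = 0.4052
  4: TP=97, FN=3+7+9+5+13=37 → 97/134 = 0.7239
  5: TP=102, FN=5+8+5+6+4=28 → 102/130 = 0.7846
Highest is class '2' with recall = 0.929.

0.929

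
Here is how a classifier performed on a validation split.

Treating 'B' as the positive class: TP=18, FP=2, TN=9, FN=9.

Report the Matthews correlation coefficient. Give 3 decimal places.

MCC = (TP·TN − FP·FN) / √((TP+FP)(TP+FN)(TN+FP)(TN+FN))
Numerator = 18·9 − 2·9 = 144
Denominator = √(20·27·11·18) = √106920 = 326.9862
MCC = 144 / 326.9862 = 0.440

0.440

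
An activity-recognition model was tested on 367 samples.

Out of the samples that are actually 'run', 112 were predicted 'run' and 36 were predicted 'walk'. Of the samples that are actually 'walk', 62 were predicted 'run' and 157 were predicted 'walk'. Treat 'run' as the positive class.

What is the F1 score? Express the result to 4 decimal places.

0.6957

Precision = TP/(TP+FP) = 112/174 = 0.6437
Recall = TP/(TP+FN) = 112/148 = 0.7568
F1 = 2·TP/(2·TP+FP+FN) = 224/322 = 0.6957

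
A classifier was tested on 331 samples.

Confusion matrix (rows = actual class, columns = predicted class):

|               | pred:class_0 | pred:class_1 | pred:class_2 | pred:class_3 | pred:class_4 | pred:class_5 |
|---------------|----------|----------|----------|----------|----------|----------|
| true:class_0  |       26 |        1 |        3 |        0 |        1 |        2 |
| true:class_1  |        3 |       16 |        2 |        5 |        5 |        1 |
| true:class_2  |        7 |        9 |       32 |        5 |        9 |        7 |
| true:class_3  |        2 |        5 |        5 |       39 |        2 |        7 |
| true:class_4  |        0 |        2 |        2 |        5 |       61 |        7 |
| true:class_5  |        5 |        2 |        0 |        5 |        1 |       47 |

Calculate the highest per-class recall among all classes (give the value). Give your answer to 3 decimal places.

Per-class recall (TP/(TP+FN)):
  class_0: TP=26, FN=1+3+0+1+2=7 → 26/33 = 0.7879
  class_1: TP=16, FN=3+2+5+5+1=16 → 16/32 = 0.5000
  class_2: TP=32, FN=7+9+5+9+7=37 → 32/69 = 0.4638
  class_3: TP=39, FN=2+5+5+2+7=21 → 39/60 = 0.6500
  class_4: TP=61, FN=0+2+2+5+7=16 → 61/77 = 0.7922
  class_5: TP=47, FN=5+2+0+5+1=13 → 47/60 = 0.7833
Highest is class 'class_4' with recall = 0.792.

0.792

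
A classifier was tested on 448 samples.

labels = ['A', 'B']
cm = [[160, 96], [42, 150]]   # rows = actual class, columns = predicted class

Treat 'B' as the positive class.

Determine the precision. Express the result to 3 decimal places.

Precision = TP/(TP+FP) = 150/(150+96) = 150/246 = 0.610

0.610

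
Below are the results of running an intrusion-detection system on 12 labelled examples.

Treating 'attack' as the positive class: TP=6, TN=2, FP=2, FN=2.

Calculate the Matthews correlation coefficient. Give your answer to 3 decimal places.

MCC = (TP·TN − FP·FN) / √((TP+FP)(TP+FN)(TN+FP)(TN+FN))
Numerator = 6·2 − 2·2 = 8
Denominator = √(8·8·4·4) = √1024 = 32.0000
MCC = 8 / 32.0000 = 0.250

0.250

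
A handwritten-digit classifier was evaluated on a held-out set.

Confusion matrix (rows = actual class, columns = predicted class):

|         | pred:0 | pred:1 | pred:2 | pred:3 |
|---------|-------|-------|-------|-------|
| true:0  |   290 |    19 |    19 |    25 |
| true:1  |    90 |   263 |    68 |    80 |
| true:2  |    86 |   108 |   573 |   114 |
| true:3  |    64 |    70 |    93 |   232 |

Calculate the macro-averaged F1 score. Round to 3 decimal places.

Per-class F1 score (2·TP/(2·TP+FP+FN)):
  0: TP=290, FP=90+86+64=240, FN=19+19+25=63 → 580/883 = 0.6569
  1: TP=263, FP=19+108+70=197, FN=90+68+80=238 → 526/961 = 0.5473
  2: TP=573, FP=19+68+93=180, FN=86+108+114=308 → 1146/1634 = 0.7013
  3: TP=232, FP=25+80+114=219, FN=64+70+93=227 → 464/910 = 0.5099
Macro-F1 score = mean = (0.6569 + 0.5473 + 0.7013 + 0.5099) / 4 = 0.604

0.604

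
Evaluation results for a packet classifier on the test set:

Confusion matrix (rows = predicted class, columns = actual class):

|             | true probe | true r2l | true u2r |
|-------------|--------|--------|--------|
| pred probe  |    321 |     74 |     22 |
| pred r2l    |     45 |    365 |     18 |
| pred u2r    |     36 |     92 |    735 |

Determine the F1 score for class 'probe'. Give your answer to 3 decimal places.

Treat 'probe' as positive and all other classes as negative.
F1 score = 2·TP/(2·TP+FP+FN).
probe: TP=321, FP=74+22=96, FN=45+36=81 → 642/819 = 0.7839

0.784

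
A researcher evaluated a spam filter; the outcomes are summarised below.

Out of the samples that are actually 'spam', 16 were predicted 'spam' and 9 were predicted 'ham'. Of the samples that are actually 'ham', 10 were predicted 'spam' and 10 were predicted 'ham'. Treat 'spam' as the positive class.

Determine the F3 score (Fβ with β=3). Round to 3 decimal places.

0.637

Fβ = (1+β²)·TP / ((1+β²)·TP + β²·FN + FP), with β²=9
= 10·16 / (10·16 + 9·9 + 10) = 0.637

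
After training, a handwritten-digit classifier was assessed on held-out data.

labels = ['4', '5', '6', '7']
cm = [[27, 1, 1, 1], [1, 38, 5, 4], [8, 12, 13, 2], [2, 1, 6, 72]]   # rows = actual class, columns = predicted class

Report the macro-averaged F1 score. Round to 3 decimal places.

0.722

Per-class F1 score (2·TP/(2·TP+FP+FN)):
  4: TP=27, FP=1+8+2=11, FN=1+1+1=3 → 54/68 = 0.7941
  5: TP=38, FP=1+12+1=14, FN=1+5+4=10 → 76/100 = 0.7600
  6: TP=13, FP=1+5+6=12, FN=8+12+2=22 → 26/60 = 0.4333
  7: TP=72, FP=1+4+2=7, FN=2+1+6=9 → 144/160 = 0.9000
Macro-F1 score = mean = (0.7941 + 0.7600 + 0.4333 + 0.9000) / 4 = 0.722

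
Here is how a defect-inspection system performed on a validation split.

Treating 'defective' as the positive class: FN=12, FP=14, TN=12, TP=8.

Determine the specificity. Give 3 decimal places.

0.462

Specificity = TN/(TN+FP) = 12/(12+14) = 0.462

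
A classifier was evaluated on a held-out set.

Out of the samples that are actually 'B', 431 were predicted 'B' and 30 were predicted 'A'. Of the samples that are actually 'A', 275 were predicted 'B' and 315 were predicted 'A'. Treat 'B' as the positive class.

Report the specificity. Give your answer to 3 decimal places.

0.534

Specificity = TN/(TN+FP) = 315/(315+275) = 0.534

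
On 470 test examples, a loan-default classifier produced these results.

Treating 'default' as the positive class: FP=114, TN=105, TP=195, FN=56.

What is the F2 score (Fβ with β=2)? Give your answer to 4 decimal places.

Fβ = (1+β²)·TP / ((1+β²)·TP + β²·FN + FP), with β²=4
= 5·195 / (5·195 + 4·56 + 114) = 0.7426

0.7426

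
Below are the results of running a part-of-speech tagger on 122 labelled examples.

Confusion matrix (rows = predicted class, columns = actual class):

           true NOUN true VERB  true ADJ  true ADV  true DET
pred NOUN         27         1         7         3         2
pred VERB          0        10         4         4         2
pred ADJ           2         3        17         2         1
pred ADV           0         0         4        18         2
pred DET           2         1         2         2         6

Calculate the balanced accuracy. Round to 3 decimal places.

0.624

Balanced accuracy = mean of per-class recall.
  NOUN: recall = 27/31 = 0.8710
  VERB: recall = 10/15 = 0.6667
  ADJ: recall = 17/34 = 0.5000
  ADV: recall = 18/29 = 0.6207
  DET: recall = 6/13 = 0.4615
Mean = (0.8710 + 0.6667 + 0.5000 + 0.6207 + 0.4615) / 5 = 0.624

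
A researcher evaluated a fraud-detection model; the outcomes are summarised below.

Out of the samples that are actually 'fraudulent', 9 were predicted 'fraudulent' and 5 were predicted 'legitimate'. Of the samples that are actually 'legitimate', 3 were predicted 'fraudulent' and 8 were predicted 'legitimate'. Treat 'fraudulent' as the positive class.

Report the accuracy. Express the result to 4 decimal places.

0.6800

Accuracy = (TP+TN)/N = (9+8)/25 = 0.6800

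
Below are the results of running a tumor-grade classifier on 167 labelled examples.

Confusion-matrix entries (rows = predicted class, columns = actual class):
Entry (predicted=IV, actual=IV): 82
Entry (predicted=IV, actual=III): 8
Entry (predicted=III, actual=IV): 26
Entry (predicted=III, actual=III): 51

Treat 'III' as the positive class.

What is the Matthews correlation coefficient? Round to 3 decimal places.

MCC = (TP·TN − FP·FN) / √((TP+FP)(TP+FN)(TN+FP)(TN+FN))
Numerator = 51·82 − 26·8 = 3974
Denominator = √(77·59·108·90) = √44157960 = 6645.1456
MCC = 3974 / 6645.1456 = 0.598

0.598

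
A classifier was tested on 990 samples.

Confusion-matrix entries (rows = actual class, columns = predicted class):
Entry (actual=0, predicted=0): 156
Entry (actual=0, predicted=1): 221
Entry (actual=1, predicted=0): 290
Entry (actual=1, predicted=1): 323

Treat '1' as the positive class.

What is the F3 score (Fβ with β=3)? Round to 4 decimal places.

Fβ = (1+β²)·TP / ((1+β²)·TP + β²·FN + FP), with β²=9
= 10·323 / (10·323 + 9·290 + 221) = 0.5329

0.5329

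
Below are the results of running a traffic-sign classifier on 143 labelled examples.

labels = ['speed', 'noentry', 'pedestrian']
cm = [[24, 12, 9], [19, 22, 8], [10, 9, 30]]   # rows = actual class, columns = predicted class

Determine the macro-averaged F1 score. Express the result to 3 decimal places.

Per-class F1 score (2·TP/(2·TP+FP+FN)):
  speed: TP=24, FP=19+10=29, FN=12+9=21 → 48/98 = 0.4898
  noentry: TP=22, FP=12+9=21, FN=19+8=27 → 44/92 = 0.4783
  pedestrian: TP=30, FP=9+8=17, FN=10+9=19 → 60/96 = 0.6250
Macro-F1 score = mean = (0.4898 + 0.4783 + 0.6250) / 3 = 0.531

0.531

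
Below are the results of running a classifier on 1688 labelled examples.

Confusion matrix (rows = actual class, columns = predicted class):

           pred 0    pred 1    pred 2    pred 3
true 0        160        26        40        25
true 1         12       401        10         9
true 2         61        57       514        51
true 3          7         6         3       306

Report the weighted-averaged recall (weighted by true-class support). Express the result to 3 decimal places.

Per-class recall (TP/(TP+FN)):
  0: TP=160, FN=26+40+25=91 → 160/251 = 0.6375
  1: TP=401, FN=12+10+9=31 → 401/432 = 0.9282
  2: TP=514, FN=61+57+51=169 → 514/683 = 0.7526
  3: TP=306, FN=7+6+3=16 → 306/322 = 0.9503
Weighted-recall = Σ (supportᵢ/N)·recallᵢ with N=1688: (251/1688)·0.6375 + (432/1688)·0.9282 + (683/1688)·0.7526 + (322/1688)·0.9503 = 0.818

0.818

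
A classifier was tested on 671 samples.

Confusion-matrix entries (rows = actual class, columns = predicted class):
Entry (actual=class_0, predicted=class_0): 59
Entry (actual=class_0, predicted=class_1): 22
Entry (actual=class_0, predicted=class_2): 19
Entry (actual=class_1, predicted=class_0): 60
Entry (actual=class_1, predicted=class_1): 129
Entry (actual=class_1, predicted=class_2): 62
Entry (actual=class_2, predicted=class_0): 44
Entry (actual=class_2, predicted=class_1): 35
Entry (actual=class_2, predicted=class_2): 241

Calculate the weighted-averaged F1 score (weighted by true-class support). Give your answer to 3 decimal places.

0.646

Per-class F1 score (2·TP/(2·TP+FP+FN)):
  class_0: TP=59, FP=60+44=104, FN=22+19=41 → 118/263 = 0.4487
  class_1: TP=129, FP=22+35=57, FN=60+62=122 → 258/437 = 0.5904
  class_2: TP=241, FP=19+62=81, FN=44+35=79 → 482/642 = 0.7508
Weighted-F1 score = Σ (supportᵢ/N)·F1 scoreᵢ with N=671: (100/671)·0.4487 + (251/671)·0.5904 + (320/671)·0.7508 = 0.646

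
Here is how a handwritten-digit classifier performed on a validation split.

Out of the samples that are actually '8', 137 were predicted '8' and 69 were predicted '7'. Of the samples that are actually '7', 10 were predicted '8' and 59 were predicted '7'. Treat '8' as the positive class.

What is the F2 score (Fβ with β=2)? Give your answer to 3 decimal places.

Fβ = (1+β²)·TP / ((1+β²)·TP + β²·FN + FP), with β²=4
= 5·137 / (5·137 + 4·69 + 10) = 0.705

0.705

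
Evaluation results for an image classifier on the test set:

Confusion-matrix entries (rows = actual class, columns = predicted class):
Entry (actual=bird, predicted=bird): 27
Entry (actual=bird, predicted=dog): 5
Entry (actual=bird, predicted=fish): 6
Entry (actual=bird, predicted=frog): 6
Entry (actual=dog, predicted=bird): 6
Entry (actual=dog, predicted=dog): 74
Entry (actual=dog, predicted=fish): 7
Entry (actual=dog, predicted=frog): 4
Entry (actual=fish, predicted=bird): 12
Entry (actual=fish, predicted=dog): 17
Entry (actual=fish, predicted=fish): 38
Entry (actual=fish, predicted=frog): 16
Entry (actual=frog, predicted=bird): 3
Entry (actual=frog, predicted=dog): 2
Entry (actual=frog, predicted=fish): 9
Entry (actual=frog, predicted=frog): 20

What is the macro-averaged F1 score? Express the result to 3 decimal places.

Per-class F1 score (2·TP/(2·TP+FP+FN)):
  bird: TP=27, FP=6+12+3=21, FN=5+6+6=17 → 54/92 = 0.5870
  dog: TP=74, FP=5+17+2=24, FN=6+7+4=17 → 148/189 = 0.7831
  fish: TP=38, FP=6+7+9=22, FN=12+17+16=45 → 76/143 = 0.5315
  frog: TP=20, FP=6+4+16=26, FN=3+2+9=14 → 40/80 = 0.5000
Macro-F1 score = mean = (0.5870 + 0.7831 + 0.5315 + 0.5000) / 4 = 0.600

0.600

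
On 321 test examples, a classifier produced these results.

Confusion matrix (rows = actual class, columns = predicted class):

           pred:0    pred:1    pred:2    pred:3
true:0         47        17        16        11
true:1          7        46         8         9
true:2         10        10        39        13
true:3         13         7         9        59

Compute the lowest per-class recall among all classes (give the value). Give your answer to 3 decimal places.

0.516

Per-class recall (TP/(TP+FN)):
  0: TP=47, FN=17+16+11=44 → 47/91 = 0.5165
  1: TP=46, FN=7+8+9=24 → 46/70 = 0.6571
  2: TP=39, FN=10+10+13=33 → 39/72 = 0.5417
  3: TP=59, FN=13+7+9=29 → 59/88 = 0.6705
Lowest is class '0' with recall = 0.516.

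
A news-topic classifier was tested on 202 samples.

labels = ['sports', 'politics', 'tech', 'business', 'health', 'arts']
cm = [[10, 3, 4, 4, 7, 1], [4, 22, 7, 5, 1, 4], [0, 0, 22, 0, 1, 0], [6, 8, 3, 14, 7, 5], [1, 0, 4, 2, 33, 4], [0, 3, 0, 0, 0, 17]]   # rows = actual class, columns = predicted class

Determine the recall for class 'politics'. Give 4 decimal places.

Take TP from the diagonal, FP from the rest of the 'politics' prediction marginal, FN from the rest of the 'politics' actual marginal.
recall = TP/(TP+FN).
politics: TP=22, FN=4+7+5+1+4=21 → 22/43 = 0.51163

0.5116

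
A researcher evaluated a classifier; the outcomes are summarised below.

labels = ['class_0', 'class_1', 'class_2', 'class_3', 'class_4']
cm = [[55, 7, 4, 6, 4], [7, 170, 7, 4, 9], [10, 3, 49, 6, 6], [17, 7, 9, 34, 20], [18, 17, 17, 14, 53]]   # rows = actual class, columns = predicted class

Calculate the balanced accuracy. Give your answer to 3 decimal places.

0.617

Balanced accuracy = mean of per-class recall.
  class_0: recall = 55/76 = 0.7237
  class_1: recall = 170/197 = 0.8629
  class_2: recall = 49/74 = 0.6622
  class_3: recall = 34/87 = 0.3908
  class_4: recall = 53/119 = 0.4454
Mean = (0.7237 + 0.8629 + 0.6622 + 0.3908 + 0.4454) / 5 = 0.617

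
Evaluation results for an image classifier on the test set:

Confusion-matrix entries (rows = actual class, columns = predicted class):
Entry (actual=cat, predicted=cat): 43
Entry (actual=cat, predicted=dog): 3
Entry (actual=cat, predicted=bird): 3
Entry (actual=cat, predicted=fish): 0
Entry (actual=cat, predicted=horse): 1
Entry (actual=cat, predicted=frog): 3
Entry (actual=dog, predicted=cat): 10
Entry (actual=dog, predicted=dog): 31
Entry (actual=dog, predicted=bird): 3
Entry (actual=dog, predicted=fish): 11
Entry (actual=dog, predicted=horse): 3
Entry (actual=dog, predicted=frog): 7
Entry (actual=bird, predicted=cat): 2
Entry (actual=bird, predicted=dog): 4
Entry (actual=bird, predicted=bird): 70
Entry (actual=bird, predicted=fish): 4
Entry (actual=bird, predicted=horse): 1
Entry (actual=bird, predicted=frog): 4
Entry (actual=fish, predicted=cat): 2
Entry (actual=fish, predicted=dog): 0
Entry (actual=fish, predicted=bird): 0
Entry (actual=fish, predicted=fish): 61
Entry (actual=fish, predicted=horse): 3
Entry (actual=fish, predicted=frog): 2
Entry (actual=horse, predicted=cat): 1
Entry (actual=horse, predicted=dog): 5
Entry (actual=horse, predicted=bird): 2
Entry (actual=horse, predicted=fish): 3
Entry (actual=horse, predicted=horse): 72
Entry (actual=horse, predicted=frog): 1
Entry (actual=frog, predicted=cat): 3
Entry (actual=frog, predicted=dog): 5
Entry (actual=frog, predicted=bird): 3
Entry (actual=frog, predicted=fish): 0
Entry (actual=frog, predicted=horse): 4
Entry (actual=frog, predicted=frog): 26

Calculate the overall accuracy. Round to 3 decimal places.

Accuracy = trace / total = (43+31+70+61+72+26=303) / 396 = 303/396 = 0.765

0.765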